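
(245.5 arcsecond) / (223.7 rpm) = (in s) 5.081e-05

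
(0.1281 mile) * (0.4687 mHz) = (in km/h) 0.3479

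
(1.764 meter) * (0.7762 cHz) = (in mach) 4.021e-05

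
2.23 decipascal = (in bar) 2.23e-06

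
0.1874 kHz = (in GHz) 1.874e-07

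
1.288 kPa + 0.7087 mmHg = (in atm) 0.01364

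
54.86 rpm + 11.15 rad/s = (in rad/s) 16.89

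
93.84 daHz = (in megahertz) 0.0009384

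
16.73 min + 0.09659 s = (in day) 0.01162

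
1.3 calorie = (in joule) 5.439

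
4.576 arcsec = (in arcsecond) 4.576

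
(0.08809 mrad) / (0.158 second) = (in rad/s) 0.0005575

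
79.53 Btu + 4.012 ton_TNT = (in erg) 1.679e+17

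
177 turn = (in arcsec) 2.294e+08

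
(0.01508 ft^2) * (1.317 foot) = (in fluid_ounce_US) 19.02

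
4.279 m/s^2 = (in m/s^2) 4.279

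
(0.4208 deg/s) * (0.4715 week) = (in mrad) 2.094e+06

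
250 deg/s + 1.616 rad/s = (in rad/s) 5.979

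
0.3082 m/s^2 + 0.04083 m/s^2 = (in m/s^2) 0.349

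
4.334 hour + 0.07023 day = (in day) 0.2508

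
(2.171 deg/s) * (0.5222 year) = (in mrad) 6.24e+08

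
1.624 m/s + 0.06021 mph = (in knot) 3.209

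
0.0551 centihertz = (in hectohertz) 5.51e-06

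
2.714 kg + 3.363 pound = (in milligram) 4.239e+06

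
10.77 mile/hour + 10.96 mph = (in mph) 21.73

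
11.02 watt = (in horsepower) 0.01478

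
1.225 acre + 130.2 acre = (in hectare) 53.19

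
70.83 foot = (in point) 6.12e+04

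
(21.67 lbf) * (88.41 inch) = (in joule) 216.5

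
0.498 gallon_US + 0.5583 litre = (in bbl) 0.01537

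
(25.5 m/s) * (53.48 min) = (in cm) 8.182e+06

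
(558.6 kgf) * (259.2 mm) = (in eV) 8.862e+21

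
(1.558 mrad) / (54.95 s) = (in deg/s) 0.001625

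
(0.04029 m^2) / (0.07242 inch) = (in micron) 2.19e+07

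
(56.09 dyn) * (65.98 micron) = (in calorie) 8.845e-09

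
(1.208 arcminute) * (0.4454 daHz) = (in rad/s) 0.001565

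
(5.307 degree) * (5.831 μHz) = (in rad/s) 5.401e-07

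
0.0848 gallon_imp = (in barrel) 0.002425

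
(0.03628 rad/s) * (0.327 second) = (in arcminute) 40.78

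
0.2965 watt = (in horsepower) 0.0003976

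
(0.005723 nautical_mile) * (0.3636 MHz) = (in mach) 1.132e+04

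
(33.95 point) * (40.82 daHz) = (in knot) 9.503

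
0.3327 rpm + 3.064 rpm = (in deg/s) 20.38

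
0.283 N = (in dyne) 2.83e+04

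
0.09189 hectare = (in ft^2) 9891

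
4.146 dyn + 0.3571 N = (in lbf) 0.08029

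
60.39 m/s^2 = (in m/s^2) 60.39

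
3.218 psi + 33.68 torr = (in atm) 0.2633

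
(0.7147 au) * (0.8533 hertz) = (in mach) 2.679e+08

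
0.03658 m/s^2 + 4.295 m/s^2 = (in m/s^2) 4.332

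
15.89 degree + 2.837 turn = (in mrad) 1.81e+04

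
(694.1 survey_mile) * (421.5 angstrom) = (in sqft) 0.5068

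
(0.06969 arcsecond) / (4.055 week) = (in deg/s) 7.893e-12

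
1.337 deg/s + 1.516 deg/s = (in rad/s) 0.04979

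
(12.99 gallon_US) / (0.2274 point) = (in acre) 0.1515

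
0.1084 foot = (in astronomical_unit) 2.209e-13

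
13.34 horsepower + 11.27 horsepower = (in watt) 1.835e+04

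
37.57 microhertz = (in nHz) 3.757e+04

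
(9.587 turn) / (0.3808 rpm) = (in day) 0.01748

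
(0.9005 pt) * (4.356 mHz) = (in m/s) 1.384e-06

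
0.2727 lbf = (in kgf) 0.1237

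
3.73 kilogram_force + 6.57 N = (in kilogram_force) 4.4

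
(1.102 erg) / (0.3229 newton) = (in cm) 3.413e-05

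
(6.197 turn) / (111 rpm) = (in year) 1.062e-07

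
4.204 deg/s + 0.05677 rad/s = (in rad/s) 0.1301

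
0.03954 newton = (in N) 0.03954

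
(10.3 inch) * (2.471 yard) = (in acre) 0.0001461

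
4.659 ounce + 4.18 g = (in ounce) 4.806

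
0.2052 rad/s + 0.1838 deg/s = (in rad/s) 0.2084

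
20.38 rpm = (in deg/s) 122.3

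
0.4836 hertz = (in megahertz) 4.836e-07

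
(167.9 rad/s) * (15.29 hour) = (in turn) 1.471e+06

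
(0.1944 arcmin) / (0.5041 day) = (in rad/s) 1.298e-09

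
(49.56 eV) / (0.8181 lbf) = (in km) 2.182e-21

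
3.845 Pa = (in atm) 3.795e-05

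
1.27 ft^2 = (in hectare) 1.18e-05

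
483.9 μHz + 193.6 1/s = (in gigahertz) 1.936e-07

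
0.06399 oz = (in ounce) 0.06399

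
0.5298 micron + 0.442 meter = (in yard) 0.4834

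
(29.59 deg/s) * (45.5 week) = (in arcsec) 2.931e+12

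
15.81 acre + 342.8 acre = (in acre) 358.6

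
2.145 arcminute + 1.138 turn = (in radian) 7.151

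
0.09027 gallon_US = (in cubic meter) 0.0003417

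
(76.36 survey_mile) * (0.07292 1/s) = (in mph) 2.005e+04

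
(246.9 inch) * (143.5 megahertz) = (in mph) 2.013e+09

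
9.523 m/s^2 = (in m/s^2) 9.523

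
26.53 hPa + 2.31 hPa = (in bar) 0.02884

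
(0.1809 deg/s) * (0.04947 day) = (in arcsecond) 2.784e+06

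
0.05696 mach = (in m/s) 19.39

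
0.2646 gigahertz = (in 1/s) 2.646e+08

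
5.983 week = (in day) 41.88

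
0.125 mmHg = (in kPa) 0.01667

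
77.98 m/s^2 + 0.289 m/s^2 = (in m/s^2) 78.27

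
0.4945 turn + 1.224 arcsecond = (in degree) 178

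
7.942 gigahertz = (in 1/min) 4.765e+11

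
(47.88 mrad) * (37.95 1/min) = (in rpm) 0.2892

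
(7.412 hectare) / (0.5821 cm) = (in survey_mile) 7912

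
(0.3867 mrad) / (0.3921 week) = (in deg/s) 9.343e-08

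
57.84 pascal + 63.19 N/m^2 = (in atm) 0.001194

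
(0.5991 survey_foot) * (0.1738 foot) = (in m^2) 0.009673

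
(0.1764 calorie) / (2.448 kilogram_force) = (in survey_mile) 1.91e-05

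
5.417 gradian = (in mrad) 85.09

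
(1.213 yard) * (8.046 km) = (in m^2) 8924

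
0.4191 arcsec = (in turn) 3.234e-07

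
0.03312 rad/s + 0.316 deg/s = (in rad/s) 0.03864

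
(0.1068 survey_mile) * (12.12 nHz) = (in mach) 6.118e-09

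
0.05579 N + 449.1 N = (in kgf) 45.8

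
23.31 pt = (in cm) 0.8223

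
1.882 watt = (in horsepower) 0.002524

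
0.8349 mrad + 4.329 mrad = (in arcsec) 1065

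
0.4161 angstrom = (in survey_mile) 2.586e-14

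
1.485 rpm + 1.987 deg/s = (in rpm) 1.816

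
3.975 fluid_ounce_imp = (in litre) 0.1129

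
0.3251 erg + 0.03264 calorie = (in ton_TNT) 3.264e-11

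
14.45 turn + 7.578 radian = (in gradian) 6262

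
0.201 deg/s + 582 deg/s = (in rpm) 97.03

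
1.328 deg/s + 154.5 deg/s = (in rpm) 25.97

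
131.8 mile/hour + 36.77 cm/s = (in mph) 132.6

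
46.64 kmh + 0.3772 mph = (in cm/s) 1312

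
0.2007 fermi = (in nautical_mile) 1.084e-19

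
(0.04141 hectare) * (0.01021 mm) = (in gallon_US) 1.117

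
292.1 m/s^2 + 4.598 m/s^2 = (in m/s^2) 296.7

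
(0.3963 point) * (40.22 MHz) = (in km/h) 2.024e+04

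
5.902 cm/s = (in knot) 0.1147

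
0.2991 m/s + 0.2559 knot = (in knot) 0.8373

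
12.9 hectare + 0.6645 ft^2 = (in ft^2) 1.389e+06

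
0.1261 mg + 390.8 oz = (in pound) 24.43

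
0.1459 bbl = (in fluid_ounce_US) 784.4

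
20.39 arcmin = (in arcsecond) 1223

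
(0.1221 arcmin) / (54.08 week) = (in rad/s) 1.086e-12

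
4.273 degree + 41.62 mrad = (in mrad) 116.2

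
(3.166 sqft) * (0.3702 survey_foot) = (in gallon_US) 8.768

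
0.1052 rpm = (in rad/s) 0.01102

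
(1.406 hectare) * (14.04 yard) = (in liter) 1.805e+08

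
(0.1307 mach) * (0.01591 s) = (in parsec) 2.295e-17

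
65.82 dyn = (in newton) 0.0006582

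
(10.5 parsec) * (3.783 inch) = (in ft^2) 3.351e+17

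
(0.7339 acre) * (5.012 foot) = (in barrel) 2.854e+04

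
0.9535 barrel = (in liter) 151.6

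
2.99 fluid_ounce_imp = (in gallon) 0.02244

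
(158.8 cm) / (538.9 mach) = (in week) 1.431e-11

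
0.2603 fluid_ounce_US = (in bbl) 4.842e-05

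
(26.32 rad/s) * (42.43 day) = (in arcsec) 1.99e+13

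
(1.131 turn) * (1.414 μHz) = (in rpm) 9.595e-05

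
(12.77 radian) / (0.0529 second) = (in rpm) 2305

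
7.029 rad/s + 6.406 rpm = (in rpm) 73.53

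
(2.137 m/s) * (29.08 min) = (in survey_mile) 2.317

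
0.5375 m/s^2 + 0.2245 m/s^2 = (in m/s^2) 0.762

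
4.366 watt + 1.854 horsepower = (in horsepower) 1.86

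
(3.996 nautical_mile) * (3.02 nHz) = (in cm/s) 0.002235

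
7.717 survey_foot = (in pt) 6668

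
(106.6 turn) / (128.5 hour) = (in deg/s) 0.08296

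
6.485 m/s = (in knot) 12.61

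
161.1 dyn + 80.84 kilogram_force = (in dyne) 7.928e+07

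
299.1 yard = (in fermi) 2.735e+17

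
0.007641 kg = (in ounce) 0.2695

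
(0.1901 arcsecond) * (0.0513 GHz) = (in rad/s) 47.28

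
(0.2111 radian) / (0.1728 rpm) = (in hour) 0.003241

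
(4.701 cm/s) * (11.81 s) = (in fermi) 5.552e+14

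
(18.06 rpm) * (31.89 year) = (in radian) 1.902e+09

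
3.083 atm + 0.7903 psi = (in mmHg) 2384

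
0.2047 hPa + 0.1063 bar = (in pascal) 1.065e+04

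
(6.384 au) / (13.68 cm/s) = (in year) 2.214e+05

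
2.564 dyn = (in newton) 2.564e-05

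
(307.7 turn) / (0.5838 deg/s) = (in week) 0.3137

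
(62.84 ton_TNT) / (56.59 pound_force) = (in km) 1.044e+06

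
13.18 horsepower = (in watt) 9828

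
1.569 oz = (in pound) 0.09806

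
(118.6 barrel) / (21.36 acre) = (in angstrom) 2.181e+06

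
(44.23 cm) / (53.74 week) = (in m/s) 1.361e-08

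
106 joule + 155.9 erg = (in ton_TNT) 2.533e-08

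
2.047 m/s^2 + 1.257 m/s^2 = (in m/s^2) 3.304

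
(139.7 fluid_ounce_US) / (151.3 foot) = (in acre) 2.214e-08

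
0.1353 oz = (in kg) 0.003836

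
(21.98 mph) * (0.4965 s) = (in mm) 4879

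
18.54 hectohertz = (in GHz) 1.854e-06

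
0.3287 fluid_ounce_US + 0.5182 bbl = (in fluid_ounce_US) 2786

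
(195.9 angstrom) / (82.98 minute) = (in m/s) 3.935e-12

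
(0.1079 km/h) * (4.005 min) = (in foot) 23.63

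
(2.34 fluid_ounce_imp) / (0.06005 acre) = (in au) 1.829e-18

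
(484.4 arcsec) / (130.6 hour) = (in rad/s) 4.995e-09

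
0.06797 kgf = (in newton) 0.6666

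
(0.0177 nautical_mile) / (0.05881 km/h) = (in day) 0.02322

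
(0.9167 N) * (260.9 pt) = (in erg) 8.437e+05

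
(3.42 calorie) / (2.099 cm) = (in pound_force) 153.3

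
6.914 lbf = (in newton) 30.76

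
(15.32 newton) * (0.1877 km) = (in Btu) 2.726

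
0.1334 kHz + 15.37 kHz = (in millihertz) 1.55e+07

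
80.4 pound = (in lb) 80.4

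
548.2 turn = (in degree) 1.974e+05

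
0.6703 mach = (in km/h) 821.7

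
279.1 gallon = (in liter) 1057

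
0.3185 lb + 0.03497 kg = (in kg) 0.1794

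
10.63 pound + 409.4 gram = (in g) 5231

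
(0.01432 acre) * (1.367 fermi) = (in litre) 7.922e-11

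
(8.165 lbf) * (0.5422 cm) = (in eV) 1.229e+18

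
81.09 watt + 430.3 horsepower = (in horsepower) 430.4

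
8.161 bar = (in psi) 118.4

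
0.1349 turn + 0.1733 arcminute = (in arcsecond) 1.748e+05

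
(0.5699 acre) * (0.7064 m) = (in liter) 1.629e+06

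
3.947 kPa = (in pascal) 3947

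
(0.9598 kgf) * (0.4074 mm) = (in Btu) 3.635e-06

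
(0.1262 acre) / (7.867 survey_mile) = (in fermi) 4.034e+13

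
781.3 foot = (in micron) 2.381e+08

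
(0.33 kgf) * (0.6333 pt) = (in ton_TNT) 1.728e-13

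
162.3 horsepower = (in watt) 1.21e+05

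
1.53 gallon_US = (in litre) 5.792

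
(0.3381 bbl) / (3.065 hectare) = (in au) 1.172e-17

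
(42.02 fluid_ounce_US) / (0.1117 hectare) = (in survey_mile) 6.913e-10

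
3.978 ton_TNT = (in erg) 1.664e+17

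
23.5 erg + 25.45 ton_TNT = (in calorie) 2.545e+10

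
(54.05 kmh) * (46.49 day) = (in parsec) 1.954e-09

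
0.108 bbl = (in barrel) 0.108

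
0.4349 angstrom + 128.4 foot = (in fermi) 3.914e+16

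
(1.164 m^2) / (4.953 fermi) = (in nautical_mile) 1.269e+11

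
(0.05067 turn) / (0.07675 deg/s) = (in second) 237.7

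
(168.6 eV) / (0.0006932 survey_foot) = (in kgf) 1.304e-14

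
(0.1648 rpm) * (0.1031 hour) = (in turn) 1.019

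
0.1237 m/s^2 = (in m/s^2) 0.1237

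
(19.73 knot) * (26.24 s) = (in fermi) 2.663e+17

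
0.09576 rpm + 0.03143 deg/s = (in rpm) 0.101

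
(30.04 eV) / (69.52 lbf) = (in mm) 1.556e-17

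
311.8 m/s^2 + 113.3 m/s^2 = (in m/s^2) 425.1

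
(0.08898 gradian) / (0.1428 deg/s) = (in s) 0.5608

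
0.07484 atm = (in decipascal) 7.583e+04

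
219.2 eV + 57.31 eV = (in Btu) 4.199e-20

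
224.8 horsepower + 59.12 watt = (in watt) 1.677e+05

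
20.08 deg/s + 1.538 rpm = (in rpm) 4.885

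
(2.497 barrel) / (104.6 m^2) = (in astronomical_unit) 2.537e-14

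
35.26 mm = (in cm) 3.526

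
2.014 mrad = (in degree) 0.1154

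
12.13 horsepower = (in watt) 9045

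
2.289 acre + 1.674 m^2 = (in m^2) 9265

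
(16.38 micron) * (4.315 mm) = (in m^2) 7.068e-08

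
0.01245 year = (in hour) 109.1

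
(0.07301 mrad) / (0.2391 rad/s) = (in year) 9.683e-12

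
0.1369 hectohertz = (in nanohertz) 1.369e+10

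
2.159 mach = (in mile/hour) 1644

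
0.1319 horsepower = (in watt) 98.36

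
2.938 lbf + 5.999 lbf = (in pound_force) 8.937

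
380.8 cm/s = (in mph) 8.518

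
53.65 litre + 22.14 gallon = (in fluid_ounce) 4648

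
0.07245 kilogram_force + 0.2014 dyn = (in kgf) 0.07245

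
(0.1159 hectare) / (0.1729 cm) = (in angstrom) 6.703e+15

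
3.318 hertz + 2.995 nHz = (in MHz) 3.318e-06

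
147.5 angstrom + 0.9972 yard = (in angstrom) 9.118e+09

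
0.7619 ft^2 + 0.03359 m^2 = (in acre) 2.579e-05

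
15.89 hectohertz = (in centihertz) 1.589e+05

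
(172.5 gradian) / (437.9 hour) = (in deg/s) 9.848e-05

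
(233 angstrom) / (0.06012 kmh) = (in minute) 2.325e-08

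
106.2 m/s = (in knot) 206.4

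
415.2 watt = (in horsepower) 0.5568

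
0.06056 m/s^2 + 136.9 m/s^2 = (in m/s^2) 137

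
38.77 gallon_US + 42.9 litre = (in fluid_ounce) 6413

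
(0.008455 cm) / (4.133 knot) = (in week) 6.575e-11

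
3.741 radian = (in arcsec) 7.716e+05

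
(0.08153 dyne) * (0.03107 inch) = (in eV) 4.016e+09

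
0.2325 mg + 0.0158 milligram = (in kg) 2.483e-07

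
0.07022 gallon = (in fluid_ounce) 8.988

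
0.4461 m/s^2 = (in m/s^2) 0.4461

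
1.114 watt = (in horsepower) 0.001494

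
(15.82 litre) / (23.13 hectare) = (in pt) 0.0001939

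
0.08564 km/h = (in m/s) 0.02379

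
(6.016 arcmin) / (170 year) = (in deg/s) 1.87e-11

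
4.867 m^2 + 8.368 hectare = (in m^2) 8.368e+04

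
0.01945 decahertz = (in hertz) 0.1945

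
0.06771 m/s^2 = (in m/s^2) 0.06771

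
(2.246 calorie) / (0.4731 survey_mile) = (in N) 0.01234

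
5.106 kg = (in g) 5106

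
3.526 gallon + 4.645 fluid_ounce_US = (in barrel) 0.08482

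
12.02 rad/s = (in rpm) 114.8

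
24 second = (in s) 24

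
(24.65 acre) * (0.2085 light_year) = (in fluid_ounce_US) 6.654e+24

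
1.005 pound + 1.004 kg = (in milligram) 1.46e+06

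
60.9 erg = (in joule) 6.09e-06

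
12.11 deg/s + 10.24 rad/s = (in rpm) 99.8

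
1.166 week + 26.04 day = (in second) 2.955e+06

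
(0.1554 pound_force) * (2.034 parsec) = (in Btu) 4.112e+13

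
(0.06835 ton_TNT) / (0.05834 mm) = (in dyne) 4.902e+17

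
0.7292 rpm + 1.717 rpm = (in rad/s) 0.2562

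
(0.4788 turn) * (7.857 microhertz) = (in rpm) 0.0002257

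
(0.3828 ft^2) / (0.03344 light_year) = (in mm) 1.124e-13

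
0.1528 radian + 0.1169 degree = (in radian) 0.1548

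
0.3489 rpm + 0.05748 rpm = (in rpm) 0.4064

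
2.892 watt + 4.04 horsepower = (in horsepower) 4.044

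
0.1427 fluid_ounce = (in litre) 0.00422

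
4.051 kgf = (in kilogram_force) 4.051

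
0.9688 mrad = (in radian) 0.0009688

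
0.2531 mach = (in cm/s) 8618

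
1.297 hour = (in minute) 77.82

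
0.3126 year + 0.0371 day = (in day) 114.1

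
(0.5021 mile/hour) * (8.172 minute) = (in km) 0.1101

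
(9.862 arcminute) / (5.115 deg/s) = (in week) 5.313e-08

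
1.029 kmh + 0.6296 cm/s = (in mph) 0.6535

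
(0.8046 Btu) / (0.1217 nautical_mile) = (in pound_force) 0.8467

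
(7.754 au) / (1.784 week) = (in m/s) 1.075e+06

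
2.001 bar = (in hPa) 2001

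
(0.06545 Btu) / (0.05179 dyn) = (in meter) 1.333e+08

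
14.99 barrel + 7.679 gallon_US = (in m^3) 2.412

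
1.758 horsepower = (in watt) 1311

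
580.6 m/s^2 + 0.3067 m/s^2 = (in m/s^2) 580.9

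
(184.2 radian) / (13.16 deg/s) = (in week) 0.001326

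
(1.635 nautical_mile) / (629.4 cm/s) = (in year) 1.526e-05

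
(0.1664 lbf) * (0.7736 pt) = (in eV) 1.261e+15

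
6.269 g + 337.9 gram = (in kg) 0.3442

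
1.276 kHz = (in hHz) 12.76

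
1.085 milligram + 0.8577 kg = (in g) 857.7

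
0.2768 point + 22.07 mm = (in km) 2.217e-05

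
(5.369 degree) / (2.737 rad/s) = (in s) 0.03424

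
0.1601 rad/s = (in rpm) 1.529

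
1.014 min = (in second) 60.84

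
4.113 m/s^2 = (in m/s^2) 4.113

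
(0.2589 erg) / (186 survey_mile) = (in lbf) 1.944e-14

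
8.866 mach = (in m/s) 3019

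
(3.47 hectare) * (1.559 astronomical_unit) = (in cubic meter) 8.093e+15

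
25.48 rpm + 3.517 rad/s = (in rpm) 59.06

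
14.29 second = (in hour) 0.003969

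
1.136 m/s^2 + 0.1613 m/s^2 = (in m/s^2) 1.297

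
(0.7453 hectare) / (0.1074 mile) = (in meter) 43.12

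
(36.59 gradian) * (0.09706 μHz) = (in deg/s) 3.196e-06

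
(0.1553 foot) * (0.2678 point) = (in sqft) 4.814e-05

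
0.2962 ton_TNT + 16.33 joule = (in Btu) 1.175e+06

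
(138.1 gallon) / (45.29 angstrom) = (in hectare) 1.154e+04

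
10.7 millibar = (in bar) 0.0107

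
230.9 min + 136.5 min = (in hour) 6.123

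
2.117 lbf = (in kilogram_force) 0.9603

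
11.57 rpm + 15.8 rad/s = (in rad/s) 17.01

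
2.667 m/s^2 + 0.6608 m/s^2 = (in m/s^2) 3.328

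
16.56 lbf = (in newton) 73.66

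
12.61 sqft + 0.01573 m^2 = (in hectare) 0.0001187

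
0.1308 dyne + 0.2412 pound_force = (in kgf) 0.1094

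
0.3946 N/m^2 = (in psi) 5.723e-05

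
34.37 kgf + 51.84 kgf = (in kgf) 86.21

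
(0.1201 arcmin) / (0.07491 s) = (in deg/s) 0.02672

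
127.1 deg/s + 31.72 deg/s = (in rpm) 26.47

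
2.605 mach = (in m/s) 887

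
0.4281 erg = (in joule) 4.281e-08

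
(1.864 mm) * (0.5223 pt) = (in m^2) 3.435e-07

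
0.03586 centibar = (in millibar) 0.3586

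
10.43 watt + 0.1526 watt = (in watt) 10.58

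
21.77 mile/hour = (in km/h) 35.04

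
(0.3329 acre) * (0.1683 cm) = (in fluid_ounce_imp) 7.98e+04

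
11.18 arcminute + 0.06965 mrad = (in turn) 0.0005287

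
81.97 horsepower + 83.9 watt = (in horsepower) 82.08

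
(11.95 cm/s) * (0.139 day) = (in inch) 5.65e+04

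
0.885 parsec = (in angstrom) 2.731e+26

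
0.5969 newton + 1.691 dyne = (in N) 0.5969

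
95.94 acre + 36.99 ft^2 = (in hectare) 38.83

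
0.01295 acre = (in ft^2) 564.1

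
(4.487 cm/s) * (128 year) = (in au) 0.001211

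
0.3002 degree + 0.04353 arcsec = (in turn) 0.0008339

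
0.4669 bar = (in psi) 6.772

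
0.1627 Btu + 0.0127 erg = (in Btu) 0.1627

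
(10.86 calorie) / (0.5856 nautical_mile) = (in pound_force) 0.009419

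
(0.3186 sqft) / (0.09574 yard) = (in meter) 0.3381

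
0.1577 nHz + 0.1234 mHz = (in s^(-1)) 0.0001234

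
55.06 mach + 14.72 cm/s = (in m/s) 1.875e+04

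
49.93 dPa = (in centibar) 0.004993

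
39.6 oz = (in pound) 2.475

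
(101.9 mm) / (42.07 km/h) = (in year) 2.765e-10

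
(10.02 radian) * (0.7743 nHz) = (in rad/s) 7.758e-09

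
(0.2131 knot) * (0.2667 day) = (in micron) 2.526e+09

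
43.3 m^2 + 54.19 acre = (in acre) 54.2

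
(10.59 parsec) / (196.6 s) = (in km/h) 5.984e+15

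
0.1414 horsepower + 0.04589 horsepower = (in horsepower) 0.1873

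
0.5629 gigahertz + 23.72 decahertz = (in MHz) 562.9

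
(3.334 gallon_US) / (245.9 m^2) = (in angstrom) 5.132e+05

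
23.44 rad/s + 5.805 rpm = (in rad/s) 24.05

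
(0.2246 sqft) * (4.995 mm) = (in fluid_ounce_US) 3.524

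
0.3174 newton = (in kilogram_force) 0.03237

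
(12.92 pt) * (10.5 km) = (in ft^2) 515.1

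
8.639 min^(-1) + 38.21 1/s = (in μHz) 3.835e+07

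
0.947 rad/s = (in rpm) 9.043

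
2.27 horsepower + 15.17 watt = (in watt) 1708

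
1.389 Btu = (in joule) 1465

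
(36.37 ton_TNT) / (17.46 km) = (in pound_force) 1.959e+06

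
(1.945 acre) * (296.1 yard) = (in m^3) 2.131e+06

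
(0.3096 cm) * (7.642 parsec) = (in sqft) 7.858e+15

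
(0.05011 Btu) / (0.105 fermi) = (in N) 5.035e+17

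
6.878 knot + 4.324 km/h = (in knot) 9.213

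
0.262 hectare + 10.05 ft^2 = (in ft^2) 2.821e+04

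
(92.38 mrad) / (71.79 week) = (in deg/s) 1.219e-07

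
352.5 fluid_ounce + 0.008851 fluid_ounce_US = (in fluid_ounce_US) 352.5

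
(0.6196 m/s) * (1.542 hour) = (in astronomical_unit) 2.299e-08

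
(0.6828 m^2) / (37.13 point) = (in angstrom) 5.213e+11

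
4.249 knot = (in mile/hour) 4.89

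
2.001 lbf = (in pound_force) 2.001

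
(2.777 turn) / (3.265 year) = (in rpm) 1.618e-06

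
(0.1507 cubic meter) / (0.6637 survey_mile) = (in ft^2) 0.001519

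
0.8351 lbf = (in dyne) 3.715e+05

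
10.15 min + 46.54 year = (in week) 2427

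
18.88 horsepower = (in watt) 1.408e+04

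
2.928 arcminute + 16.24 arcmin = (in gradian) 0.355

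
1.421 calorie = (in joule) 5.945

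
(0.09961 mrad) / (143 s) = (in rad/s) 6.966e-07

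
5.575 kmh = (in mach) 0.004548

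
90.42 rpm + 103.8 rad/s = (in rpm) 1082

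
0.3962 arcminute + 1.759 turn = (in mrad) 1.105e+04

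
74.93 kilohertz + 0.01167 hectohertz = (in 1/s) 7.493e+04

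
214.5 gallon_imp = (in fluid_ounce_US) 3.297e+04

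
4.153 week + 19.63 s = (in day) 29.07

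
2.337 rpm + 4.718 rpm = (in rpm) 7.055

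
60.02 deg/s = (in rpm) 10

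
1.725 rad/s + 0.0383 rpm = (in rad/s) 1.729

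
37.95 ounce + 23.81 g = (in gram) 1100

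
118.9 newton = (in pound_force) 26.73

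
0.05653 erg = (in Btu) 5.358e-12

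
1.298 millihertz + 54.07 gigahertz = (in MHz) 5.407e+04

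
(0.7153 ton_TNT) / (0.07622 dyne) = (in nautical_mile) 2.12e+12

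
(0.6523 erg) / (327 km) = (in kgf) 2.034e-14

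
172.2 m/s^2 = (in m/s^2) 172.2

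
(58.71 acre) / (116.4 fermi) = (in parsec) 66.15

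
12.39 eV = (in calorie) 4.744e-19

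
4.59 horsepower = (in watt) 3423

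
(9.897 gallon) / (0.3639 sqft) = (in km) 0.001108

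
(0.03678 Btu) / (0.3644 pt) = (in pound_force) 6.786e+04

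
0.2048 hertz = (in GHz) 2.048e-10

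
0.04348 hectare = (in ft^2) 4680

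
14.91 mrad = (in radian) 0.01491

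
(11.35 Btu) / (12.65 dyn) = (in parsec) 3.068e-09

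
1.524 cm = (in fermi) 1.524e+13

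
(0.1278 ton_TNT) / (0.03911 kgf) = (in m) 1.394e+09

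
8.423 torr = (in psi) 0.1629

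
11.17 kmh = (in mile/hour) 6.941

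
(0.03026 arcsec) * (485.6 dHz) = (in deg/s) 0.0004082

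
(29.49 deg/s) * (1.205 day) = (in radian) 5.359e+04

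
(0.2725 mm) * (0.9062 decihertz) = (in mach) 7.252e-08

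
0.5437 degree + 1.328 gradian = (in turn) 0.00483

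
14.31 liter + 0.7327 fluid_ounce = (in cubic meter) 0.01433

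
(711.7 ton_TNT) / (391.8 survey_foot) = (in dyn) 2.493e+15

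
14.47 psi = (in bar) 0.9977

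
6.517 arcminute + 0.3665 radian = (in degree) 21.11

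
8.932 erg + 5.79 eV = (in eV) 5.575e+12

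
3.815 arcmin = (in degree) 0.06358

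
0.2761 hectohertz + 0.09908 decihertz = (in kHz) 0.02762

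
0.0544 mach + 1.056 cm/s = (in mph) 41.46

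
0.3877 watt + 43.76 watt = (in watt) 44.15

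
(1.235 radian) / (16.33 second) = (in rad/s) 0.07563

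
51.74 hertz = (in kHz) 0.05174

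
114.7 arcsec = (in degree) 0.03186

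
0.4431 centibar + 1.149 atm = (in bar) 1.169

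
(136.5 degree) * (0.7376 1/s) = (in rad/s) 1.757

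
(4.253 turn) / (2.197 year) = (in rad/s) 3.857e-07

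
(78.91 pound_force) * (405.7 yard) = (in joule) 1.302e+05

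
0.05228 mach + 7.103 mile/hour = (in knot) 40.78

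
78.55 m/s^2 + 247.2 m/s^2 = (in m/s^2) 325.8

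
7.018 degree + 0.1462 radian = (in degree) 15.39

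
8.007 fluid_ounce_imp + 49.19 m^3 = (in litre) 4.919e+04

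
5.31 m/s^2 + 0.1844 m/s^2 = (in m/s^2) 5.494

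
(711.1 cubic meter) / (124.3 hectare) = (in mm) 0.5721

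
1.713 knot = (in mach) 0.002588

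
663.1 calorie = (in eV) 1.732e+22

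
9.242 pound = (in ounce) 147.9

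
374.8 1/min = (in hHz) 0.06247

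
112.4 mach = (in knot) 7.44e+04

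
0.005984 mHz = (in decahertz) 5.984e-07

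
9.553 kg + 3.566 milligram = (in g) 9553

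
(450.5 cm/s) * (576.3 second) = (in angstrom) 2.596e+13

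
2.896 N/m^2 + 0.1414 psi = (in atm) 0.00965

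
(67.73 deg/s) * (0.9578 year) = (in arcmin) 1.227e+11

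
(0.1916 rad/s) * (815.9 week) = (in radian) 9.455e+07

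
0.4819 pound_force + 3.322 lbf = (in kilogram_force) 1.725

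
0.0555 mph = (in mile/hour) 0.0555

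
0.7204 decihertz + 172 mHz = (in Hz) 0.244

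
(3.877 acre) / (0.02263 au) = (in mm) 0.004635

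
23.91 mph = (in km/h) 38.48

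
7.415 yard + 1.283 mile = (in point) 5.872e+06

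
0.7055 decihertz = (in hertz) 0.07055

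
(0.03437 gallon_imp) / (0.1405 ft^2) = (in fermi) 1.197e+13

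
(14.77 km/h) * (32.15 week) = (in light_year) 8.432e-09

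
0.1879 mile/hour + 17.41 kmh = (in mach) 0.01445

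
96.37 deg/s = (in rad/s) 1.682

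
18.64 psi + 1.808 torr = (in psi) 18.67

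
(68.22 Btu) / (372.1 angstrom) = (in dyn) 1.934e+17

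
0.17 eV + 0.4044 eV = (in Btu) 8.723e-23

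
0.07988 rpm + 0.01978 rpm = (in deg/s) 0.598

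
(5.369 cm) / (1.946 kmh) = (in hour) 2.759e-05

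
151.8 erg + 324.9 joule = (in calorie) 77.65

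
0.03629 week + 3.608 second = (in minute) 365.9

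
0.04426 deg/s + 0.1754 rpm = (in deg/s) 1.097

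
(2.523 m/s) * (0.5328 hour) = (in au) 3.235e-08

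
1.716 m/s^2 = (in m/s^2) 1.716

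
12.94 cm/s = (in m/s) 0.1294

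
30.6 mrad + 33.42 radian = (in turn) 5.324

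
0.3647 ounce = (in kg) 0.01034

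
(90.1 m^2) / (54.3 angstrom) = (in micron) 1.659e+16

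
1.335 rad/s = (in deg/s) 76.49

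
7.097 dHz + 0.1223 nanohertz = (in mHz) 709.7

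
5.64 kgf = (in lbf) 12.43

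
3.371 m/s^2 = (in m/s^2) 3.371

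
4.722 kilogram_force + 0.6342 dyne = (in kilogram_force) 4.722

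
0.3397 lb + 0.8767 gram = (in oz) 5.466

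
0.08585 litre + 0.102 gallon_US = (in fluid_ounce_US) 15.96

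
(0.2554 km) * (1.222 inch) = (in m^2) 7.927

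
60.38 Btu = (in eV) 3.976e+23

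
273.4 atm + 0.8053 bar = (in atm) 274.2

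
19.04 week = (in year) 0.3652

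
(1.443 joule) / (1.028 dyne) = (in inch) 5.526e+06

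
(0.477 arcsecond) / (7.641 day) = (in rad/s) 3.503e-12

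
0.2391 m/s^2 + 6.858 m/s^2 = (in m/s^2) 7.097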